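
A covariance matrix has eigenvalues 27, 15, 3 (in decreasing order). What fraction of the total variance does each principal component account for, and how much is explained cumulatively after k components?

Step 1 — total variance = trace(Sigma) = Σ λ_i = 27 + 15 + 3 = 45.

Step 2 — fraction explained by component i = λ_i / Σ λ:
  PC1: 27/45 = 0.6
  PC2: 15/45 = 0.3333
  PC3: 3/45 = 0.0667

Step 3 — cumulative fraction after k components = (λ_1 + ... + λ_k) / Σ λ:
  k = 1: 27/45 = 0.6
  k = 2: (27 + 15)/45 = 42/45 = 0.9333
  k = 3: (27 + 15 + 3)/45 = 45/45 = 1

Summary (fraction, with percent):

explained: PC1 0.6 (60%), PC2 0.3333 (33.33%), PC3 0.0667 (6.67%);  cumulative: 0.6, 0.9333, 1


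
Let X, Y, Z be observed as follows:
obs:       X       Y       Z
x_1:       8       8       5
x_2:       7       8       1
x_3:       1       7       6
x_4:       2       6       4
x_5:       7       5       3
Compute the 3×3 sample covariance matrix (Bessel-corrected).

Step 1 — column means:
  mean(X) = (8 + 7 + 1 + 2 + 7) / 5 = 25/5 = 5
  mean(Y) = (8 + 8 + 7 + 6 + 5) / 5 = 34/5 = 6.8
  mean(Z) = (5 + 1 + 6 + 4 + 3) / 5 = 19/5 = 3.8

Step 2 — sample covariance S[i,j] = (1/(n-1)) · Σ_k (x_{k,i} - mean_i) · (x_{k,j} - mean_j), with n-1 = 4.
  S[X,X] = ((3)·(3) + (2)·(2) + (-4)·(-4) + (-3)·(-3) + (2)·(2)) / 4 = 42/4 = 10.5
  S[X,Y] = ((3)·(1.2) + (2)·(1.2) + (-4)·(0.2) + (-3)·(-0.8) + (2)·(-1.8)) / 4 = 4/4 = 1
  S[X,Z] = ((3)·(1.2) + (2)·(-2.8) + (-4)·(2.2) + (-3)·(0.2) + (2)·(-0.8)) / 4 = -13/4 = -3.25
  S[Y,Y] = ((1.2)·(1.2) + (1.2)·(1.2) + (0.2)·(0.2) + (-0.8)·(-0.8) + (-1.8)·(-1.8)) / 4 = 6.8/4 = 1.7
  S[Y,Z] = ((1.2)·(1.2) + (1.2)·(-2.8) + (0.2)·(2.2) + (-0.8)·(0.2) + (-1.8)·(-0.8)) / 4 = -0.2/4 = -0.05
  S[Z,Z] = ((1.2)·(1.2) + (-2.8)·(-2.8) + (2.2)·(2.2) + (0.2)·(0.2) + (-0.8)·(-0.8)) / 4 = 14.8/4 = 3.7

S is symmetric (S[j,i] = S[i,j]). Assembling:

S = [[10.5, 1, -3.25],
 [1, 1.7, -0.05],
 [-3.25, -0.05, 3.7]]


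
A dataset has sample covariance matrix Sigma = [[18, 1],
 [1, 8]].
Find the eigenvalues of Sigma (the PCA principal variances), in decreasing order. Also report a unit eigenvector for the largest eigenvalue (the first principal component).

Step 1 — characteristic polynomial of 2×2 Sigma:
  det(Sigma - λI) = λ² - trace · λ + det = 0.
  trace = 18 + 8 = 26, det = 18·8 - (1)² = 143.
Step 2 — discriminant:
  Δ = trace² - 4·det = 676 - 572 = 104.
Step 3 — eigenvalues:
  λ = (trace ± √Δ)/2 = (26 ± 10.198)/2,
  λ_1 = 18.099,  λ_2 = 7.901.

Step 4 — unit eigenvector for λ_1: solve (Sigma - λ_1 I)v = 0. First row:
  (18 - 18.099)·v_x + (1)·v_y = 0, i.e. (-0.099)·v_x + (1)·v_y = 0,
  so v ∝ (b, λ_1 - a) = (1, 0.099) = u.
  ||u|| = √((1)² + (0.099)²) = √(1.0098) ≈ 1.0049,
  v_1 = u/||u|| ≈ (0.9951, 0.0985) (||v_1|| = 1).

λ_1 = 18.099,  λ_2 = 7.901;  v_1 ≈ (0.9951, 0.0985)


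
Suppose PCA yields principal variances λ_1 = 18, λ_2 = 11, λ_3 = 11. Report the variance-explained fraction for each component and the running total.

Step 1 — total variance = trace(Sigma) = Σ λ_i = 18 + 11 + 11 = 40.

Step 2 — fraction explained by component i = λ_i / Σ λ:
  PC1: 18/40 = 0.45
  PC2: 11/40 = 0.275
  PC3: 11/40 = 0.275

Step 3 — cumulative fraction after k components = (λ_1 + ... + λ_k) / Σ λ:
  k = 1: 18/40 = 0.45
  k = 2: (18 + 11)/40 = 29/40 = 0.725
  k = 3: (18 + 11 + 11)/40 = 40/40 = 1

Summary (fraction, with percent):

explained: PC1 0.45 (45%), PC2 0.275 (27.5%), PC3 0.275 (27.5%);  cumulative: 0.45, 0.725, 1


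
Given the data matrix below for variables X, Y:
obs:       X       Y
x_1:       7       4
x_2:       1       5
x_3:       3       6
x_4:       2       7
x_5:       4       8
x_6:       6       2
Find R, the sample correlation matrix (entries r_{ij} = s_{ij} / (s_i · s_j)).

Step 1 — column means:
  mean(X) = (7 + 1 + 3 + 2 + 4 + 6) / 6 = 23/6 = 3.8333
  mean(Y) = (4 + 5 + 6 + 7 + 8 + 2) / 6 = 32/6 = 5.3333

Step 2 — sample variances and covariances s[i,j] = (1/(n-1)) · Σ_k (x_{k,i} - mean_i) · (x_{k,j} - mean_j), with n-1 = 5:
  s[X,X] = ((3.1667)·(3.1667) + (-2.8333)·(-2.8333) + (-0.8333)·(-0.8333) + (-1.8333)·(-1.8333) + (0.1667)·(0.1667) + (2.1667)·(2.1667)) / 5 = 26.8333/5 = 5.3667
  s[X,Y] = ((3.1667)·(-1.3333) + (-2.8333)·(-0.3333) + (-0.8333)·(0.6667) + (-1.8333)·(1.6667) + (0.1667)·(2.6667) + (2.1667)·(-3.3333)) / 5 = -13.6667/5 = -2.7333
  s[Y,Y] = ((-1.3333)·(-1.3333) + (-0.3333)·(-0.3333) + (0.6667)·(0.6667) + (1.6667)·(1.6667) + (2.6667)·(2.6667) + (-3.3333)·(-3.3333)) / 5 = 23.3333/5 = 4.6667
  Sample standard deviations s_i = √(s[i,i]):
  s(X) = √(5.3667) = 2.3166
  s(Y) = √(4.6667) = 2.1602

Step 3 — r_{ij} = s_{ij} / (s_i · s_j):
  r[X,X] = 1 (diagonal).
  r[X,Y] = -2.7333 / (2.3166 · 2.1602) = -2.7333 / 5.0044 = -0.5462
  r[Y,Y] = 1 (diagonal).

R is symmetric with unit diagonal. Assembling:

R = [[1, -0.5462],
 [-0.5462, 1]]


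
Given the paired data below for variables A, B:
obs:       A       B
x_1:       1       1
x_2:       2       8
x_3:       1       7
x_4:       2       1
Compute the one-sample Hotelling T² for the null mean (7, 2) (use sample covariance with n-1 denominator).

Step 1 — sample mean vector:
  mean(A) = (1 + 2 + 1 + 2) / 4 = 6/4 = 1.5
  mean(B) = (1 + 8 + 7 + 1) / 4 = 17/4 = 4.25
  x̄ = (1.5, 4.25),  deviation x̄ - mu_0 = (1.5, 4.25) - (7, 2) = (-5.5, 2.25).

Step 2 — sample covariance matrix, S[i,j] = (1/(n-1)) · Σ_k (x_{k,i} - mean_i) · (x_{k,j} - mean_j), divisor n-1 = 3:
  S[A,A] = ((-0.5)·(-0.5) + (0.5)·(0.5) + (-0.5)·(-0.5) + (0.5)·(0.5)) / 3 = 1/3 = 0.3333
  S[A,B] = ((-0.5)·(-3.25) + (0.5)·(3.75) + (-0.5)·(2.75) + (0.5)·(-3.25)) / 3 = 0.5/3 = 0.1667
  S[B,B] = ((-3.25)·(-3.25) + (3.75)·(3.75) + (2.75)·(2.75) + (-3.25)·(-3.25)) / 3 = 42.75/3 = 14.25
  S = [[0.3333, 0.1667],
 [0.1667, 14.25]].

Step 3 — invert S. det(S) = 0.3333·14.25 - (0.1667)² = 4.7222.
  S^{-1} = (1/det) · [[d, -b], [-b, a]] = [[3.0176, -0.0353],
 [-0.0353, 0.0706]].

Step 4 — quadratic form (x̄ - mu_0)^T · S^{-1} · (x̄ - mu_0):
  S^{-1} · (x̄ - mu_0) = (-16.6765, 0.3529),
  (x̄ - mu_0)^T · [...] = (-5.5)·(-16.6765) + (2.25)·(0.3529) = 92.5147.

Step 5 — scale by n: T² = 4 · 92.5147 = 370.0588.

T² ≈ 370.0588


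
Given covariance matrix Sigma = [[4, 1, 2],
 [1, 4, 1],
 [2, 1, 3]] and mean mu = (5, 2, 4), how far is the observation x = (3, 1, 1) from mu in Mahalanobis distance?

Step 1 — centre the observation: (x - mu) = (-2, -1, -3).

Step 2 — invert Sigma (cofactor / det for 3×3, or solve directly):
  Sigma^{-1} = [[0.3793, -0.0345, -0.2414],
 [-0.0345, 0.2759, -0.069],
 [-0.2414, -0.069, 0.5172]].

Step 3 — form the quadratic (x - mu)^T · Sigma^{-1} · (x - mu):
  Sigma^{-1} · (x - mu) = (0, 0, -1).
  (x - mu)^T · [Sigma^{-1} · (x - mu)] = (-2)·(0) + (-1)·(0) + (-3)·(-1) = 3.

Step 4 — take square root: d = √(3) ≈ 1.7321.

d(x, mu) = √(3) ≈ 1.7321


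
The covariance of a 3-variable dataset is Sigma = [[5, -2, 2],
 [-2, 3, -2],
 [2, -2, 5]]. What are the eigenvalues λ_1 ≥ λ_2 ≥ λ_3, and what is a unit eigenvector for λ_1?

Step 1 — characteristic polynomial p(λ) = det(λI - Sigma) = λ³ - tr·λ² + c_1·λ - det, where tr = trace, c_1 = sum of the principal 2×2 minors, det = det(Sigma):
  tr = 5 + 3 + 5 = 13,
  c_1 = (5·3 - (-2)²) + (5·5 - (2)²) + (3·5 - (-2)²) = 11 + 21 + 11 = 43,
  det = 5·(3·5 - (-2)²) - (-2)·((-2)·5 - (-2)·(2)) + (2)·((-2)·(-2) - 3·(2)) = 5·(11) - (-2)·(-6) + (2)·(-2) = 39.
  So p(λ) = λ³ - 13λ² + 43λ - 39.
Step 2 — look for an integer root (rational root theorem: any rational root is an integer divisor of 39). Testing λ = 3:
  p(3) = 27 - 117 + 129 - 39 = 0  ✓
  Dividing out (λ - 3): p(λ) = (λ - 3)(λ² - 10λ + 13).
Step 3 — remaining eigenvalues from the quadratic λ² - 10λ + 13 = 0:
  Δ = 10² - 4·13 = 100 - 52 = 48,  λ = (10 ± √48)/2 = (10 ± 6.9282)/2 ≈ 8.4641 or 1.5359.
  Sorted: λ_1 = 8.4641,  λ_2 = 3,  λ_3 = 1.5359  (check: sum = 13 = tr ✓).

Step 4 — unit eigenvector for λ_1 ≈ 8.4641: v spans the null space of (Sigma - λ_1 I), whose rows are
  r_1 = (-3.4641, -2, 2),  r_2 = (-2, -5.4641, -2),  r_3 = (2, -2, -3.4641).
  v is orthogonal to every row, so take v ∝ r_1 × r_2 = ((-2)·(-2) - (2)·(-5.4641), (2)·(-2) - (-3.4641)·(-2), (-3.4641)·(-5.4641) - (-2)·(-2)) ≈ (14.9282, -10.9282, 14.9282).
  Let u = (14.9282, -10.9282, 14.9282).
  ||u|| = √((14.9282)² + (-10.9282)² + (14.9282)²) = √(565.1281) ≈ 23.7724,  v_1 = u/||u|| ≈ (0.628, -0.4597, 0.628) (||v_1|| = 1).

λ_1 = 8.4641,  λ_2 = 3,  λ_3 = 1.5359;  v_1 ≈ (0.628, -0.4597, 0.628)


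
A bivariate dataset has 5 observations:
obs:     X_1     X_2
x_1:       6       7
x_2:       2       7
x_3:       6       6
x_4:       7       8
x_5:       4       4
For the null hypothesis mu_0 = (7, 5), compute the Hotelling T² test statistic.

Step 1 — sample mean vector:
  mean(X_1) = (6 + 2 + 6 + 7 + 4) / 5 = 25/5 = 5
  mean(X_2) = (7 + 7 + 6 + 8 + 4) / 5 = 32/5 = 6.4
  x̄ = (5, 6.4),  deviation x̄ - mu_0 = (5, 6.4) - (7, 5) = (-2, 1.4).

Step 2 — sample covariance matrix, S[i,j] = (1/(n-1)) · Σ_k (x_{k,i} - mean_i) · (x_{k,j} - mean_j), divisor n-1 = 4:
  S[X_1,X_1] = ((1)·(1) + (-3)·(-3) + (1)·(1) + (2)·(2) + (-1)·(-1)) / 4 = 16/4 = 4
  S[X_1,X_2] = ((1)·(0.6) + (-3)·(0.6) + (1)·(-0.4) + (2)·(1.6) + (-1)·(-2.4)) / 4 = 4/4 = 1
  S[X_2,X_2] = ((0.6)·(0.6) + (0.6)·(0.6) + (-0.4)·(-0.4) + (1.6)·(1.6) + (-2.4)·(-2.4)) / 4 = 9.2/4 = 2.3
  S = [[4, 1],
 [1, 2.3]].

Step 3 — invert S. det(S) = 4·2.3 - (1)² = 8.2.
  S^{-1} = (1/det) · [[d, -b], [-b, a]] = [[0.2805, -0.122],
 [-0.122, 0.4878]].

Step 4 — quadratic form (x̄ - mu_0)^T · S^{-1} · (x̄ - mu_0):
  S^{-1} · (x̄ - mu_0) = (-0.7317, 0.9268),
  (x̄ - mu_0)^T · [...] = (-2)·(-0.7317) + (1.4)·(0.9268) = 2.761.

Step 5 — scale by n: T² = 5 · 2.761 = 13.8049.

T² ≈ 13.8049


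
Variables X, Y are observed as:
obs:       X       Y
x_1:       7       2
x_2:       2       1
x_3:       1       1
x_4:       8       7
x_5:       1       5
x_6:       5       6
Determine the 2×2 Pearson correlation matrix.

Step 1 — column means:
  mean(X) = (7 + 2 + 1 + 8 + 1 + 5) / 6 = 24/6 = 4
  mean(Y) = (2 + 1 + 1 + 7 + 5 + 6) / 6 = 22/6 = 3.6667

Step 2 — sample variances and covariances s[i,j] = (1/(n-1)) · Σ_k (x_{k,i} - mean_i) · (x_{k,j} - mean_j), with n-1 = 5:
  s[X,X] = ((3)·(3) + (-2)·(-2) + (-3)·(-3) + (4)·(4) + (-3)·(-3) + (1)·(1)) / 5 = 48/5 = 9.6
  s[X,Y] = ((3)·(-1.6667) + (-2)·(-2.6667) + (-3)·(-2.6667) + (4)·(3.3333) + (-3)·(1.3333) + (1)·(2.3333)) / 5 = 20/5 = 4
  s[Y,Y] = ((-1.6667)·(-1.6667) + (-2.6667)·(-2.6667) + (-2.6667)·(-2.6667) + (3.3333)·(3.3333) + (1.3333)·(1.3333) + (2.3333)·(2.3333)) / 5 = 35.3333/5 = 7.0667
  Sample standard deviations s_i = √(s[i,i]):
  s(X) = √(9.6) = 3.0984
  s(Y) = √(7.0667) = 2.6583

Step 3 — r_{ij} = s_{ij} / (s_i · s_j):
  r[X,X] = 1 (diagonal).
  r[X,Y] = 4 / (3.0984 · 2.6583) = 4 / 8.2365 = 0.4856
  r[Y,Y] = 1 (diagonal).

R is symmetric with unit diagonal. Assembling:

R = [[1, 0.4856],
 [0.4856, 1]]


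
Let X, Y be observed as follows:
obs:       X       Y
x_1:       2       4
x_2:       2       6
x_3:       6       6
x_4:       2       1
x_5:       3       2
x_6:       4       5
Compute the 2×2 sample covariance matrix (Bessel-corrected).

Step 1 — column means:
  mean(X) = (2 + 2 + 6 + 2 + 3 + 4) / 6 = 19/6 = 3.1667
  mean(Y) = (4 + 6 + 6 + 1 + 2 + 5) / 6 = 24/6 = 4

Step 2 — sample covariance S[i,j] = (1/(n-1)) · Σ_k (x_{k,i} - mean_i) · (x_{k,j} - mean_j), with n-1 = 5.
  S[X,X] = ((-1.1667)·(-1.1667) + (-1.1667)·(-1.1667) + (2.8333)·(2.8333) + (-1.1667)·(-1.1667) + (-0.1667)·(-0.1667) + (0.8333)·(0.8333)) / 5 = 12.8333/5 = 2.5667
  S[X,Y] = ((-1.1667)·(0) + (-1.1667)·(2) + (2.8333)·(2) + (-1.1667)·(-3) + (-0.1667)·(-2) + (0.8333)·(1)) / 5 = 8/5 = 1.6
  S[Y,Y] = ((0)·(0) + (2)·(2) + (2)·(2) + (-3)·(-3) + (-2)·(-2) + (1)·(1)) / 5 = 22/5 = 4.4

S is symmetric (S[j,i] = S[i,j]). Assembling:

S = [[2.5667, 1.6],
 [1.6, 4.4]]


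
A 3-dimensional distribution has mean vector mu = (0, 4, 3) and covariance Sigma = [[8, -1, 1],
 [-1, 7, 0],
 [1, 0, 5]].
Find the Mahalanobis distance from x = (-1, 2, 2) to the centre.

Step 1 — centre the observation: (x - mu) = (-1, -2, -1).

Step 2 — invert Sigma (cofactor / det for 3×3, or solve directly):
  Sigma^{-1} = [[0.1306, 0.0187, -0.0261],
 [0.0187, 0.1455, -0.0037],
 [-0.0261, -0.0037, 0.2052]].

Step 3 — form the quadratic (x - mu)^T · Sigma^{-1} · (x - mu):
  Sigma^{-1} · (x - mu) = (-0.1418, -0.306, -0.1716).
  (x - mu)^T · [Sigma^{-1} · (x - mu)] = (-1)·(-0.1418) + (-2)·(-0.306) + (-1)·(-0.1716) = 0.9254.

Step 4 — take square root: d = √(0.9254) ≈ 0.962.

d(x, mu) = √(0.9254) ≈ 0.962


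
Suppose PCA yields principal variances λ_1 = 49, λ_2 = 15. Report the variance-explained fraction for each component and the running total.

Step 1 — total variance = trace(Sigma) = Σ λ_i = 49 + 15 = 64.

Step 2 — fraction explained by component i = λ_i / Σ λ:
  PC1: 49/64 = 0.7656
  PC2: 15/64 = 0.2344

Step 3 — cumulative fraction after k components = (λ_1 + ... + λ_k) / Σ λ:
  k = 1: 49/64 = 0.7656
  k = 2: (49 + 15)/64 = 64/64 = 1

Summary (fraction, with percent):

explained: PC1 0.7656 (76.56%), PC2 0.2344 (23.44%);  cumulative: 0.7656, 1


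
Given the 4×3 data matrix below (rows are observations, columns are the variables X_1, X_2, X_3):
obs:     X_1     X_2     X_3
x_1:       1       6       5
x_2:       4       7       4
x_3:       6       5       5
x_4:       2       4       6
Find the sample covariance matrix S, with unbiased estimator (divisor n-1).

Step 1 — column means:
  mean(X_1) = (1 + 4 + 6 + 2) / 4 = 13/4 = 3.25
  mean(X_2) = (6 + 7 + 5 + 4) / 4 = 22/4 = 5.5
  mean(X_3) = (5 + 4 + 5 + 6) / 4 = 20/4 = 5

Step 2 — sample covariance S[i,j] = (1/(n-1)) · Σ_k (x_{k,i} - mean_i) · (x_{k,j} - mean_j), with n-1 = 3.
  S[X_1,X_1] = ((-2.25)·(-2.25) + (0.75)·(0.75) + (2.75)·(2.75) + (-1.25)·(-1.25)) / 3 = 14.75/3 = 4.9167
  S[X_1,X_2] = ((-2.25)·(0.5) + (0.75)·(1.5) + (2.75)·(-0.5) + (-1.25)·(-1.5)) / 3 = 0.5/3 = 0.1667
  S[X_1,X_3] = ((-2.25)·(0) + (0.75)·(-1) + (2.75)·(0) + (-1.25)·(1)) / 3 = -2/3 = -0.6667
  S[X_2,X_2] = ((0.5)·(0.5) + (1.5)·(1.5) + (-0.5)·(-0.5) + (-1.5)·(-1.5)) / 3 = 5/3 = 1.6667
  S[X_2,X_3] = ((0.5)·(0) + (1.5)·(-1) + (-0.5)·(0) + (-1.5)·(1)) / 3 = -3/3 = -1
  S[X_3,X_3] = ((0)·(0) + (-1)·(-1) + (0)·(0) + (1)·(1)) / 3 = 2/3 = 0.6667

S is symmetric (S[j,i] = S[i,j]). Assembling:

S = [[4.9167, 0.1667, -0.6667],
 [0.1667, 1.6667, -1],
 [-0.6667, -1, 0.6667]]


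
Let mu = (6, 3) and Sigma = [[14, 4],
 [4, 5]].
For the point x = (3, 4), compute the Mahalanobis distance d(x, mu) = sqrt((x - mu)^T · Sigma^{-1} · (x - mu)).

Step 1 — centre the observation: (x - mu) = (-3, 1).

Step 2 — invert Sigma. det(Sigma) = 14·5 - (4)² = 54.
  Sigma^{-1} = (1/det) · [[d, -b], [-b, a]] = [[0.0926, -0.0741],
 [-0.0741, 0.2593]].

Step 3 — form the quadratic (x - mu)^T · Sigma^{-1} · (x - mu):
  Sigma^{-1} · (x - mu) = (-0.3519, 0.4815).
  (x - mu)^T · [Sigma^{-1} · (x - mu)] = (-3)·(-0.3519) + (1)·(0.4815) = 1.537.

Step 4 — take square root: d = √(1.537) ≈ 1.2398.

d(x, mu) = √(1.537) ≈ 1.2398


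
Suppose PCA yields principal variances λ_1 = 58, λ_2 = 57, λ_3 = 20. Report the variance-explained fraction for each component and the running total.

Step 1 — total variance = trace(Sigma) = Σ λ_i = 58 + 57 + 20 = 135.

Step 2 — fraction explained by component i = λ_i / Σ λ:
  PC1: 58/135 = 0.4296
  PC2: 57/135 = 0.4222
  PC3: 20/135 = 0.1481

Step 3 — cumulative fraction after k components = (λ_1 + ... + λ_k) / Σ λ:
  k = 1: 58/135 = 0.4296
  k = 2: (58 + 57)/135 = 115/135 = 0.8519
  k = 3: (58 + 57 + 20)/135 = 135/135 = 1

Summary (fraction, with percent):

explained: PC1 0.4296 (42.96%), PC2 0.4222 (42.22%), PC3 0.1481 (14.81%);  cumulative: 0.4296, 0.8519, 1


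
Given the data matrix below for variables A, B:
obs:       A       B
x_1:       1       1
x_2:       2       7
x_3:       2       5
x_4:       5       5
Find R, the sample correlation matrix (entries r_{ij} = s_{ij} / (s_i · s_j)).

Step 1 — column means:
  mean(A) = (1 + 2 + 2 + 5) / 4 = 10/4 = 2.5
  mean(B) = (1 + 7 + 5 + 5) / 4 = 18/4 = 4.5

Step 2 — sample variances and covariances s[i,j] = (1/(n-1)) · Σ_k (x_{k,i} - mean_i) · (x_{k,j} - mean_j), with n-1 = 3:
  s[A,A] = ((-1.5)·(-1.5) + (-0.5)·(-0.5) + (-0.5)·(-0.5) + (2.5)·(2.5)) / 3 = 9/3 = 3
  s[A,B] = ((-1.5)·(-3.5) + (-0.5)·(2.5) + (-0.5)·(0.5) + (2.5)·(0.5)) / 3 = 5/3 = 1.6667
  s[B,B] = ((-3.5)·(-3.5) + (2.5)·(2.5) + (0.5)·(0.5) + (0.5)·(0.5)) / 3 = 19/3 = 6.3333
  Sample standard deviations s_i = √(s[i,i]):
  s(A) = √(3) = 1.7321
  s(B) = √(6.3333) = 2.5166

Step 3 — r_{ij} = s_{ij} / (s_i · s_j):
  r[A,A] = 1 (diagonal).
  r[A,B] = 1.6667 / (1.7321 · 2.5166) = 1.6667 / 4.3589 = 0.3824
  r[B,B] = 1 (diagonal).

R is symmetric with unit diagonal. Assembling:

R = [[1, 0.3824],
 [0.3824, 1]]


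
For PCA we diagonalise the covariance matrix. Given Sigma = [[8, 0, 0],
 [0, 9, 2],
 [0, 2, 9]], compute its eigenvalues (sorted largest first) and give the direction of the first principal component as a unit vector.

Step 1 — characteristic polynomial p(λ) = det(λI - Sigma) = λ³ - tr·λ² + c_1·λ - det, where tr = trace, c_1 = sum of the principal 2×2 minors, det = det(Sigma):
  tr = 8 + 9 + 9 = 26,
  c_1 = (8·9 - (0)²) + (8·9 - (0)²) + (9·9 - (2)²) = 72 + 72 + 77 = 221,
  det = 8·(9·9 - (2)²) - (0)·((0)·9 - (2)·(0)) + (0)·((0)·(2) - 9·(0)) = 8·(77) - (0)·(0) + (0)·(0) = 616.
  So p(λ) = λ³ - 26λ² + 221λ - 616.
Step 2 — look for an integer root (rational root theorem: any rational root is an integer divisor of 616). Testing λ = 7:
  p(7) = 343 - 1274 + 1547 - 616 = 0  ✓
  Dividing out (λ - 7): p(λ) = (λ - 7)(λ² - 19λ + 88).
Step 3 — remaining eigenvalues from the quadratic λ² - 19λ + 88 = 0:
  Δ = 19² - 4·88 = 361 - 352 = 9,  λ = (19 ± √9)/2 = (19 ± 3)/2 = 11 or 8.
  Sorted: λ_1 = 11,  λ_2 = 8,  λ_3 = 7  (check: sum = 26 = tr ✓).

Step 4 — unit eigenvector for λ_1 = 11: v spans the null space of (Sigma - λ_1 I), whose rows are
  r_1 = (-3, 0, 0),  r_2 = (0, -2, 2),  r_3 = (0, 2, -2).
  v is orthogonal to every row, so take v ∝ r_1 × r_2 = ((0)·(2) - (0)·(-2), (0)·(0) - (-3)·(2), (-3)·(-2) - (0)·(0)) = (0, 6, 6).
  Rescale (divide by 6): u = (0, 1, 1).
  ||u|| = √((0)² + (1)² + (1)²) = √(2) ≈ 1.4142,  v_1 = u/||u|| ≈ (0, 0.7071, 0.7071) (||v_1|| = 1).

λ_1 = 11,  λ_2 = 8,  λ_3 = 7;  v_1 ≈ (0, 0.7071, 0.7071)


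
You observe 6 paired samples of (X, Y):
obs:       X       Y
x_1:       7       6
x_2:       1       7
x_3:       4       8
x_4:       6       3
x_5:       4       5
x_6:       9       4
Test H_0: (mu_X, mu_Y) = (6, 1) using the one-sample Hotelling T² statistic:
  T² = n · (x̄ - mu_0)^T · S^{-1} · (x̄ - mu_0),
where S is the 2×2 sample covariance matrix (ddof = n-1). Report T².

Step 1 — sample mean vector:
  mean(X) = (7 + 1 + 4 + 6 + 4 + 9) / 6 = 31/6 = 5.1667
  mean(Y) = (6 + 7 + 8 + 3 + 5 + 4) / 6 = 33/6 = 5.5
  x̄ = (5.1667, 5.5),  deviation x̄ - mu_0 = (5.1667, 5.5) - (6, 1) = (-0.8333, 4.5).

Step 2 — sample covariance matrix, S[i,j] = (1/(n-1)) · Σ_k (x_{k,i} - mean_i) · (x_{k,j} - mean_j), divisor n-1 = 5:
  S[X,X] = ((1.8333)·(1.8333) + (-4.1667)·(-4.1667) + (-1.1667)·(-1.1667) + (0.8333)·(0.8333) + (-1.1667)·(-1.1667) + (3.8333)·(3.8333)) / 5 = 38.8333/5 = 7.7667
  S[X,Y] = ((1.8333)·(0.5) + (-4.1667)·(1.5) + (-1.1667)·(2.5) + (0.8333)·(-2.5) + (-1.1667)·(-0.5) + (3.8333)·(-1.5)) / 5 = -15.5/5 = -3.1
  S[Y,Y] = ((0.5)·(0.5) + (1.5)·(1.5) + (2.5)·(2.5) + (-2.5)·(-2.5) + (-0.5)·(-0.5) + (-1.5)·(-1.5)) / 5 = 17.5/5 = 3.5
  S = [[7.7667, -3.1],
 [-3.1, 3.5]].

Step 3 — invert S. det(S) = 7.7667·3.5 - (-3.1)² = 17.5733.
  S^{-1} = (1/det) · [[d, -b], [-b, a]] = [[0.1992, 0.1764],
 [0.1764, 0.442]].

Step 4 — quadratic form (x̄ - mu_0)^T · S^{-1} · (x̄ - mu_0):
  S^{-1} · (x̄ - mu_0) = (0.6278, 1.8418),
  (x̄ - mu_0)^T · [...] = (-0.8333)·(0.6278) + (4.5)·(1.8418) = 7.7649.

Step 5 — scale by n: T² = 6 · 7.7649 = 46.5895.

T² ≈ 46.5895


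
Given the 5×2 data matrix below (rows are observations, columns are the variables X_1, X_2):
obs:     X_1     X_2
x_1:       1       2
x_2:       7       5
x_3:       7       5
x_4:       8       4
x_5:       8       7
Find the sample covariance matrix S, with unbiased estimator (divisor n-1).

Step 1 — column means:
  mean(X_1) = (1 + 7 + 7 + 8 + 8) / 5 = 31/5 = 6.2
  mean(X_2) = (2 + 5 + 5 + 4 + 7) / 5 = 23/5 = 4.6

Step 2 — sample covariance S[i,j] = (1/(n-1)) · Σ_k (x_{k,i} - mean_i) · (x_{k,j} - mean_j), with n-1 = 4.
  S[X_1,X_1] = ((-5.2)·(-5.2) + (0.8)·(0.8) + (0.8)·(0.8) + (1.8)·(1.8) + (1.8)·(1.8)) / 4 = 34.8/4 = 8.7
  S[X_1,X_2] = ((-5.2)·(-2.6) + (0.8)·(0.4) + (0.8)·(0.4) + (1.8)·(-0.6) + (1.8)·(2.4)) / 4 = 17.4/4 = 4.35
  S[X_2,X_2] = ((-2.6)·(-2.6) + (0.4)·(0.4) + (0.4)·(0.4) + (-0.6)·(-0.6) + (2.4)·(2.4)) / 4 = 13.2/4 = 3.3

S is symmetric (S[j,i] = S[i,j]). Assembling:

S = [[8.7, 4.35],
 [4.35, 3.3]]


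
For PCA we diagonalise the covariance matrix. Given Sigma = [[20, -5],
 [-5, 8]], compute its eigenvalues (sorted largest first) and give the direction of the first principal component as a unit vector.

Step 1 — characteristic polynomial of 2×2 Sigma:
  det(Sigma - λI) = λ² - trace · λ + det = 0.
  trace = 20 + 8 = 28, det = 20·8 - (-5)² = 135.
Step 2 — discriminant:
  Δ = trace² - 4·det = 784 - 540 = 244.
Step 3 — eigenvalues:
  λ = (trace ± √Δ)/2 = (28 ± 15.6205)/2,
  λ_1 = 21.8102,  λ_2 = 6.1898.

Step 4 — unit eigenvector for λ_1: solve (Sigma - λ_1 I)v = 0. First row:
  (20 - 21.8102)·v_x + (-5)·v_y = 0, i.e. (-1.8102)·v_x + (-5)·v_y = 0,
  so v ∝ (b, λ_1 - a) = (-5, 1.8102); multiply by -1 so the first entry is positive: u = (5, -1.8102).
  ||u|| = √((5)² + (-1.8102)²) = √(28.277) ≈ 5.3176,
  v_1 = u/||u|| ≈ (0.9403, -0.3404) (||v_1|| = 1).

λ_1 = 21.8102,  λ_2 = 6.1898;  v_1 ≈ (0.9403, -0.3404)


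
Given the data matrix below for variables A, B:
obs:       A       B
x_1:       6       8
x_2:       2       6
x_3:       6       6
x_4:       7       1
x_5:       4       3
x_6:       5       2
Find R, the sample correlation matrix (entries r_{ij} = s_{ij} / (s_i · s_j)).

Step 1 — column means:
  mean(A) = (6 + 2 + 6 + 7 + 4 + 5) / 6 = 30/6 = 5
  mean(B) = (8 + 6 + 6 + 1 + 3 + 2) / 6 = 26/6 = 4.3333

Step 2 — sample variances and covariances s[i,j] = (1/(n-1)) · Σ_k (x_{k,i} - mean_i) · (x_{k,j} - mean_j), with n-1 = 5:
  s[A,A] = ((1)·(1) + (-3)·(-3) + (1)·(1) + (2)·(2) + (-1)·(-1) + (0)·(0)) / 5 = 16/5 = 3.2
  s[A,B] = ((1)·(3.6667) + (-3)·(1.6667) + (1)·(1.6667) + (2)·(-3.3333) + (-1)·(-1.3333) + (0)·(-2.3333)) / 5 = -5/5 = -1
  s[B,B] = ((3.6667)·(3.6667) + (1.6667)·(1.6667) + (1.6667)·(1.6667) + (-3.3333)·(-3.3333) + (-1.3333)·(-1.3333) + (-2.3333)·(-2.3333)) / 5 = 37.3333/5 = 7.4667
  Sample standard deviations s_i = √(s[i,i]):
  s(A) = √(3.2) = 1.7889
  s(B) = √(7.4667) = 2.7325

Step 3 — r_{ij} = s_{ij} / (s_i · s_j):
  r[A,A] = 1 (diagonal).
  r[A,B] = -1 / (1.7889 · 2.7325) = -1 / 4.8881 = -0.2046
  r[B,B] = 1 (diagonal).

R is symmetric with unit diagonal. Assembling:

R = [[1, -0.2046],
 [-0.2046, 1]]


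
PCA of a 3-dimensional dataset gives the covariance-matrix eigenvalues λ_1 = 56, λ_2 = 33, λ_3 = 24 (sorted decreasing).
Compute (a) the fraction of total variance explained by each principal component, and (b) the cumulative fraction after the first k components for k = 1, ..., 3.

Step 1 — total variance = trace(Sigma) = Σ λ_i = 56 + 33 + 24 = 113.

Step 2 — fraction explained by component i = λ_i / Σ λ:
  PC1: 56/113 = 0.4956
  PC2: 33/113 = 0.292
  PC3: 24/113 = 0.2124

Step 3 — cumulative fraction after k components = (λ_1 + ... + λ_k) / Σ λ:
  k = 1: 56/113 = 0.4956
  k = 2: (56 + 33)/113 = 89/113 = 0.7876
  k = 3: (56 + 33 + 24)/113 = 113/113 = 1

Summary (fraction, with percent):

explained: PC1 0.4956 (49.56%), PC2 0.292 (29.2%), PC3 0.2124 (21.24%);  cumulative: 0.4956, 0.7876, 1


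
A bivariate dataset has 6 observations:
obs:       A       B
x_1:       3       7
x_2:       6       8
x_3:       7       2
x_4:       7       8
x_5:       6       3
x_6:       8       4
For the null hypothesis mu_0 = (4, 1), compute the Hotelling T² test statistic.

Step 1 — sample mean vector:
  mean(A) = (3 + 6 + 7 + 7 + 6 + 8) / 6 = 37/6 = 6.1667
  mean(B) = (7 + 8 + 2 + 8 + 3 + 4) / 6 = 32/6 = 5.3333
  x̄ = (6.1667, 5.3333),  deviation x̄ - mu_0 = (6.1667, 5.3333) - (4, 1) = (2.1667, 4.3333).

Step 2 — sample covariance matrix, S[i,j] = (1/(n-1)) · Σ_k (x_{k,i} - mean_i) · (x_{k,j} - mean_j), divisor n-1 = 5:
  S[A,A] = ((-3.1667)·(-3.1667) + (-0.1667)·(-0.1667) + (0.8333)·(0.8333) + (0.8333)·(0.8333) + (-0.1667)·(-0.1667) + (1.8333)·(1.8333)) / 5 = 14.8333/5 = 2.9667
  S[A,B] = ((-3.1667)·(1.6667) + (-0.1667)·(2.6667) + (0.8333)·(-3.3333) + (0.8333)·(2.6667) + (-0.1667)·(-2.3333) + (1.8333)·(-1.3333)) / 5 = -8.3333/5 = -1.6667
  S[B,B] = ((1.6667)·(1.6667) + (2.6667)·(2.6667) + (-3.3333)·(-3.3333) + (2.6667)·(2.6667) + (-2.3333)·(-2.3333) + (-1.3333)·(-1.3333)) / 5 = 35.3333/5 = 7.0667
  S = [[2.9667, -1.6667],
 [-1.6667, 7.0667]].

Step 3 — invert S. det(S) = 2.9667·7.0667 - (-1.6667)² = 18.1867.
  S^{-1} = (1/det) · [[d, -b], [-b, a]] = [[0.3886, 0.0916],
 [0.0916, 0.1631]].

Step 4 — quadratic form (x̄ - mu_0)^T · S^{-1} · (x̄ - mu_0):
  S^{-1} · (x̄ - mu_0) = (1.239, 0.9054),
  (x̄ - mu_0)^T · [...] = (2.1667)·(1.239) + (4.3333)·(0.9054) = 6.608.

Step 5 — scale by n: T² = 6 · 6.608 = 39.6481.

T² ≈ 39.6481


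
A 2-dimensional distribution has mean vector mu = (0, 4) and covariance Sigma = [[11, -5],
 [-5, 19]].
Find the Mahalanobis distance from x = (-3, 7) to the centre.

Step 1 — centre the observation: (x - mu) = (-3, 3).

Step 2 — invert Sigma. det(Sigma) = 11·19 - (-5)² = 184.
  Sigma^{-1} = (1/det) · [[d, -b], [-b, a]] = [[0.1033, 0.0272],
 [0.0272, 0.0598]].

Step 3 — form the quadratic (x - mu)^T · Sigma^{-1} · (x - mu):
  Sigma^{-1} · (x - mu) = (-0.2283, 0.0978).
  (x - mu)^T · [Sigma^{-1} · (x - mu)] = (-3)·(-0.2283) + (3)·(0.0978) = 0.9783.

Step 4 — take square root: d = √(0.9783) ≈ 0.9891.

d(x, mu) = √(0.9783) ≈ 0.9891


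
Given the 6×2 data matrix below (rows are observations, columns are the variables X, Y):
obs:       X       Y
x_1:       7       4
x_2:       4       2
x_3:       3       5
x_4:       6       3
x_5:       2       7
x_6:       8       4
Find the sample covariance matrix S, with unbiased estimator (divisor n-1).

Step 1 — column means:
  mean(X) = (7 + 4 + 3 + 6 + 2 + 8) / 6 = 30/6 = 5
  mean(Y) = (4 + 2 + 5 + 3 + 7 + 4) / 6 = 25/6 = 4.1667

Step 2 — sample covariance S[i,j] = (1/(n-1)) · Σ_k (x_{k,i} - mean_i) · (x_{k,j} - mean_j), with n-1 = 5.
  S[X,X] = ((2)·(2) + (-1)·(-1) + (-2)·(-2) + (1)·(1) + (-3)·(-3) + (3)·(3)) / 5 = 28/5 = 5.6
  S[X,Y] = ((2)·(-0.1667) + (-1)·(-2.1667) + (-2)·(0.8333) + (1)·(-1.1667) + (-3)·(2.8333) + (3)·(-0.1667)) / 5 = -10/5 = -2
  S[Y,Y] = ((-0.1667)·(-0.1667) + (-2.1667)·(-2.1667) + (0.8333)·(0.8333) + (-1.1667)·(-1.1667) + (2.8333)·(2.8333) + (-0.1667)·(-0.1667)) / 5 = 14.8333/5 = 2.9667

S is symmetric (S[j,i] = S[i,j]). Assembling:

S = [[5.6, -2],
 [-2, 2.9667]]


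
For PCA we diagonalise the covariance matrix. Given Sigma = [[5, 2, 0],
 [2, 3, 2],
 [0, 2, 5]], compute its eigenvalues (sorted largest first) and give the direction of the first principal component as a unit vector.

Step 1 — characteristic polynomial p(λ) = det(λI - Sigma) = λ³ - tr·λ² + c_1·λ - det, where tr = trace, c_1 = sum of the principal 2×2 minors, det = det(Sigma):
  tr = 5 + 3 + 5 = 13,
  c_1 = (5·3 - (2)²) + (5·5 - (0)²) + (3·5 - (2)²) = 11 + 25 + 11 = 47,
  det = 5·(3·5 - (2)²) - (2)·((2)·5 - (2)·(0)) + (0)·((2)·(2) - 3·(0)) = 5·(11) - (2)·(10) + (0)·(4) = 35.
  So p(λ) = λ³ - 13λ² + 47λ - 35.
Step 2 — look for an integer root (rational root theorem: any rational root is an integer divisor of 35). Testing λ = 1:
  p(1) = 1 - 13 + 47 - 35 = 0  ✓
  Dividing out (λ - 1): p(λ) = (λ - 1)(λ² - 12λ + 35).
Step 3 — remaining eigenvalues from the quadratic λ² - 12λ + 35 = 0:
  Δ = 12² - 4·35 = 144 - 140 = 4,  λ = (12 ± √4)/2 = (12 ± 2)/2 = 7 or 5.
  Sorted: λ_1 = 7,  λ_2 = 5,  λ_3 = 1  (check: sum = 13 = tr ✓).

Step 4 — unit eigenvector for λ_1 = 7: v spans the null space of (Sigma - λ_1 I), whose rows are
  r_1 = (-2, 2, 0),  r_2 = (2, -4, 2),  r_3 = (0, 2, -2).
  v is orthogonal to every row, so take v ∝ r_1 × r_2 = ((2)·(2) - (0)·(-4), (0)·(2) - (-2)·(2), (-2)·(-4) - (2)·(2)) = (4, 4, 4).
  Rescale (divide by 4): u = (1, 1, 1).
  ||u|| = √((1)² + (1)² + (1)²) = √(3) ≈ 1.7321,  v_1 = u/||u|| ≈ (0.5774, 0.5774, 0.5774) (||v_1|| = 1).

λ_1 = 7,  λ_2 = 5,  λ_3 = 1;  v_1 ≈ (0.5774, 0.5774, 0.5774)


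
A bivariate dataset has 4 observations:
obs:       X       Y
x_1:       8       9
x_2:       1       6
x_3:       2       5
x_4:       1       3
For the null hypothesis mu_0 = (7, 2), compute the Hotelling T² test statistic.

Step 1 — sample mean vector:
  mean(X) = (8 + 1 + 2 + 1) / 4 = 12/4 = 3
  mean(Y) = (9 + 6 + 5 + 3) / 4 = 23/4 = 5.75
  x̄ = (3, 5.75),  deviation x̄ - mu_0 = (3, 5.75) - (7, 2) = (-4, 3.75).

Step 2 — sample covariance matrix, S[i,j] = (1/(n-1)) · Σ_k (x_{k,i} - mean_i) · (x_{k,j} - mean_j), divisor n-1 = 3:
  S[X,X] = ((5)·(5) + (-2)·(-2) + (-1)·(-1) + (-2)·(-2)) / 3 = 34/3 = 11.3333
  S[X,Y] = ((5)·(3.25) + (-2)·(0.25) + (-1)·(-0.75) + (-2)·(-2.75)) / 3 = 22/3 = 7.3333
  S[Y,Y] = ((3.25)·(3.25) + (0.25)·(0.25) + (-0.75)·(-0.75) + (-2.75)·(-2.75)) / 3 = 18.75/3 = 6.25
  S = [[11.3333, 7.3333],
 [7.3333, 6.25]].

Step 3 — invert S. det(S) = 11.3333·6.25 - (7.3333)² = 17.0556.
  S^{-1} = (1/det) · [[d, -b], [-b, a]] = [[0.3664, -0.43],
 [-0.43, 0.6645]].

Step 4 — quadratic form (x̄ - mu_0)^T · S^{-1} · (x̄ - mu_0):
  S^{-1} · (x̄ - mu_0) = (-3.0782, 4.2117),
  (x̄ - mu_0)^T · [...] = (-4)·(-3.0782) + (3.75)·(4.2117) = 28.1067.

Step 5 — scale by n: T² = 4 · 28.1067 = 112.4267.

T² ≈ 112.4267


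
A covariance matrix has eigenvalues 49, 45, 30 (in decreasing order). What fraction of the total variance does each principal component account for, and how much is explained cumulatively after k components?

Step 1 — total variance = trace(Sigma) = Σ λ_i = 49 + 45 + 30 = 124.

Step 2 — fraction explained by component i = λ_i / Σ λ:
  PC1: 49/124 = 0.3952
  PC2: 45/124 = 0.3629
  PC3: 30/124 = 0.2419

Step 3 — cumulative fraction after k components = (λ_1 + ... + λ_k) / Σ λ:
  k = 1: 49/124 = 0.3952
  k = 2: (49 + 45)/124 = 94/124 = 0.7581
  k = 3: (49 + 45 + 30)/124 = 124/124 = 1

Summary (fraction, with percent):

explained: PC1 0.3952 (39.52%), PC2 0.3629 (36.29%), PC3 0.2419 (24.19%);  cumulative: 0.3952, 0.7581, 1


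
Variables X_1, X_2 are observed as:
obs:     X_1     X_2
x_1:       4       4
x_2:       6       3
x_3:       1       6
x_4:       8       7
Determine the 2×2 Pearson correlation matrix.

Step 1 — column means:
  mean(X_1) = (4 + 6 + 1 + 8) / 4 = 19/4 = 4.75
  mean(X_2) = (4 + 3 + 6 + 7) / 4 = 20/4 = 5

Step 2 — sample variances and covariances s[i,j] = (1/(n-1)) · Σ_k (x_{k,i} - mean_i) · (x_{k,j} - mean_j), with n-1 = 3:
  s[X_1,X_1] = ((-0.75)·(-0.75) + (1.25)·(1.25) + (-3.75)·(-3.75) + (3.25)·(3.25)) / 3 = 26.75/3 = 8.9167
  s[X_1,X_2] = ((-0.75)·(-1) + (1.25)·(-2) + (-3.75)·(1) + (3.25)·(2)) / 3 = 1/3 = 0.3333
  s[X_2,X_2] = ((-1)·(-1) + (-2)·(-2) + (1)·(1) + (2)·(2)) / 3 = 10/3 = 3.3333
  Sample standard deviations s_i = √(s[i,i]):
  s(X_1) = √(8.9167) = 2.9861
  s(X_2) = √(3.3333) = 1.8257

Step 3 — r_{ij} = s_{ij} / (s_i · s_j):
  r[X_1,X_1] = 1 (diagonal).
  r[X_1,X_2] = 0.3333 / (2.9861 · 1.8257) = 0.3333 / 5.4518 = 0.0611
  r[X_2,X_2] = 1 (diagonal).

R is symmetric with unit diagonal. Assembling:

R = [[1, 0.0611],
 [0.0611, 1]]


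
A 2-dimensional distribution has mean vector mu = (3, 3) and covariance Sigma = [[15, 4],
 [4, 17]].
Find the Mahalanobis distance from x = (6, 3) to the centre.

Step 1 — centre the observation: (x - mu) = (3, 0).

Step 2 — invert Sigma. det(Sigma) = 15·17 - (4)² = 239.
  Sigma^{-1} = (1/det) · [[d, -b], [-b, a]] = [[0.0711, -0.0167],
 [-0.0167, 0.0628]].

Step 3 — form the quadratic (x - mu)^T · Sigma^{-1} · (x - mu):
  Sigma^{-1} · (x - mu) = (0.2134, -0.0502).
  (x - mu)^T · [Sigma^{-1} · (x - mu)] = (3)·(0.2134) + (0)·(-0.0502) = 0.6402.

Step 4 — take square root: d = √(0.6402) ≈ 0.8001.

d(x, mu) = √(0.6402) ≈ 0.8001


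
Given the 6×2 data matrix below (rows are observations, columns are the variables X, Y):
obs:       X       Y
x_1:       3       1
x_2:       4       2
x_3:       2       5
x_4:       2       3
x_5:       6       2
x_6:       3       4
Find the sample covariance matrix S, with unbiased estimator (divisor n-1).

Step 1 — column means:
  mean(X) = (3 + 4 + 2 + 2 + 6 + 3) / 6 = 20/6 = 3.3333
  mean(Y) = (1 + 2 + 5 + 3 + 2 + 4) / 6 = 17/6 = 2.8333

Step 2 — sample covariance S[i,j] = (1/(n-1)) · Σ_k (x_{k,i} - mean_i) · (x_{k,j} - mean_j), with n-1 = 5.
  S[X,X] = ((-0.3333)·(-0.3333) + (0.6667)·(0.6667) + (-1.3333)·(-1.3333) + (-1.3333)·(-1.3333) + (2.6667)·(2.6667) + (-0.3333)·(-0.3333)) / 5 = 11.3333/5 = 2.2667
  S[X,Y] = ((-0.3333)·(-1.8333) + (0.6667)·(-0.8333) + (-1.3333)·(2.1667) + (-1.3333)·(0.1667) + (2.6667)·(-0.8333) + (-0.3333)·(1.1667)) / 5 = -5.6667/5 = -1.1333
  S[Y,Y] = ((-1.8333)·(-1.8333) + (-0.8333)·(-0.8333) + (2.1667)·(2.1667) + (0.1667)·(0.1667) + (-0.8333)·(-0.8333) + (1.1667)·(1.1667)) / 5 = 10.8333/5 = 2.1667

S is symmetric (S[j,i] = S[i,j]). Assembling:

S = [[2.2667, -1.1333],
 [-1.1333, 2.1667]]


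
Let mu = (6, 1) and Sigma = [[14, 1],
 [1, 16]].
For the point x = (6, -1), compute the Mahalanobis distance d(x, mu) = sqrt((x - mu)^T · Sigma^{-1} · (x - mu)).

Step 1 — centre the observation: (x - mu) = (0, -2).

Step 2 — invert Sigma. det(Sigma) = 14·16 - (1)² = 223.
  Sigma^{-1} = (1/det) · [[d, -b], [-b, a]] = [[0.0717, -0.0045],
 [-0.0045, 0.0628]].

Step 3 — form the quadratic (x - mu)^T · Sigma^{-1} · (x - mu):
  Sigma^{-1} · (x - mu) = (0.009, -0.1256).
  (x - mu)^T · [Sigma^{-1} · (x - mu)] = (0)·(0.009) + (-2)·(-0.1256) = 0.2511.

Step 4 — take square root: d = √(0.2511) ≈ 0.5011.

d(x, mu) = √(0.2511) ≈ 0.5011


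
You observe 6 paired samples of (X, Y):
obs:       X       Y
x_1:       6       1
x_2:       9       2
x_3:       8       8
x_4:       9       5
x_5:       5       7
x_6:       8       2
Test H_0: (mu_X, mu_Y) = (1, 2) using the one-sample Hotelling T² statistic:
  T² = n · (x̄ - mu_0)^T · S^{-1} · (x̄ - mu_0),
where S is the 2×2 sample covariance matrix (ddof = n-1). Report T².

Step 1 — sample mean vector:
  mean(X) = (6 + 9 + 8 + 9 + 5 + 8) / 6 = 45/6 = 7.5
  mean(Y) = (1 + 2 + 8 + 5 + 7 + 2) / 6 = 25/6 = 4.1667
  x̄ = (7.5, 4.1667),  deviation x̄ - mu_0 = (7.5, 4.1667) - (1, 2) = (6.5, 2.1667).

Step 2 — sample covariance matrix, S[i,j] = (1/(n-1)) · Σ_k (x_{k,i} - mean_i) · (x_{k,j} - mean_j), divisor n-1 = 5:
  S[X,X] = ((-1.5)·(-1.5) + (1.5)·(1.5) + (0.5)·(0.5) + (1.5)·(1.5) + (-2.5)·(-2.5) + (0.5)·(0.5)) / 5 = 13.5/5 = 2.7
  S[X,Y] = ((-1.5)·(-3.1667) + (1.5)·(-2.1667) + (0.5)·(3.8333) + (1.5)·(0.8333) + (-2.5)·(2.8333) + (0.5)·(-2.1667)) / 5 = -3.5/5 = -0.7
  S[Y,Y] = ((-3.1667)·(-3.1667) + (-2.1667)·(-2.1667) + (3.8333)·(3.8333) + (0.8333)·(0.8333) + (2.8333)·(2.8333) + (-2.1667)·(-2.1667)) / 5 = 42.8333/5 = 8.5667
  S = [[2.7, -0.7],
 [-0.7, 8.5667]].

Step 3 — invert S. det(S) = 2.7·8.5667 - (-0.7)² = 22.64.
  S^{-1} = (1/det) · [[d, -b], [-b, a]] = [[0.3784, 0.0309],
 [0.0309, 0.1193]].

Step 4 — quadratic form (x̄ - mu_0)^T · S^{-1} · (x̄ - mu_0):
  S^{-1} · (x̄ - mu_0) = (2.5265, 0.4594),
  (x̄ - mu_0)^T · [...] = (6.5)·(2.5265) + (2.1667)·(0.4594) = 17.4176.

Step 5 — scale by n: T² = 6 · 17.4176 = 104.5053.

T² ≈ 104.5053


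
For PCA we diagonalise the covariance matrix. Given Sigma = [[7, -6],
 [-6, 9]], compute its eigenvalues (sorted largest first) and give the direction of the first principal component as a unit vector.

Step 1 — characteristic polynomial of 2×2 Sigma:
  det(Sigma - λI) = λ² - trace · λ + det = 0.
  trace = 7 + 9 = 16, det = 7·9 - (-6)² = 27.
Step 2 — discriminant:
  Δ = trace² - 4·det = 256 - 108 = 148.
Step 3 — eigenvalues:
  λ = (trace ± √Δ)/2 = (16 ± 12.1655)/2,
  λ_1 = 14.0828,  λ_2 = 1.9172.

Step 4 — unit eigenvector for λ_1: solve (Sigma - λ_1 I)v = 0. First row:
  (7 - 14.0828)·v_x + (-6)·v_y = 0, i.e. (-7.0828)·v_x + (-6)·v_y = 0,
  so v ∝ (b, λ_1 - a) = (-6, 7.0828); multiply by -1 so the first entry is positive: u = (6, -7.0828).
  ||u|| = √((6)² + (-7.0828)²) = √(86.1655) ≈ 9.2825,
  v_1 = u/||u|| ≈ (0.6464, -0.763) (||v_1|| = 1).

λ_1 = 14.0828,  λ_2 = 1.9172;  v_1 ≈ (0.6464, -0.763)


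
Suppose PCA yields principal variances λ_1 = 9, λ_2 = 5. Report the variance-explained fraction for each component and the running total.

Step 1 — total variance = trace(Sigma) = Σ λ_i = 9 + 5 = 14.

Step 2 — fraction explained by component i = λ_i / Σ λ:
  PC1: 9/14 = 0.6429
  PC2: 5/14 = 0.3571

Step 3 — cumulative fraction after k components = (λ_1 + ... + λ_k) / Σ λ:
  k = 1: 9/14 = 0.6429
  k = 2: (9 + 5)/14 = 14/14 = 1

Summary (fraction, with percent):

explained: PC1 0.6429 (64.29%), PC2 0.3571 (35.71%);  cumulative: 0.6429, 1


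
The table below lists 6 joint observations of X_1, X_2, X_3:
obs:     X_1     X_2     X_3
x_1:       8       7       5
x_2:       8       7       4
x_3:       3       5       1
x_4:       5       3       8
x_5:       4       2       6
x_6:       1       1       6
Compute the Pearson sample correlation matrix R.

Step 1 — column means:
  mean(X_1) = (8 + 8 + 3 + 5 + 4 + 1) / 6 = 29/6 = 4.8333
  mean(X_2) = (7 + 7 + 5 + 3 + 2 + 1) / 6 = 25/6 = 4.1667
  mean(X_3) = (5 + 4 + 1 + 8 + 6 + 6) / 6 = 30/6 = 5

Step 2 — sample variances and covariances s[i,j] = (1/(n-1)) · Σ_k (x_{k,i} - mean_i) · (x_{k,j} - mean_j), with n-1 = 5:
  s[X_1,X_1] = ((3.1667)·(3.1667) + (3.1667)·(3.1667) + (-1.8333)·(-1.8333) + (0.1667)·(0.1667) + (-0.8333)·(-0.8333) + (-3.8333)·(-3.8333)) / 5 = 38.8333/5 = 7.7667
  s[X_1,X_2] = ((3.1667)·(2.8333) + (3.1667)·(2.8333) + (-1.8333)·(0.8333) + (0.1667)·(-1.1667) + (-0.8333)·(-2.1667) + (-3.8333)·(-3.1667)) / 5 = 30.1667/5 = 6.0333
  s[X_1,X_3] = ((3.1667)·(0) + (3.1667)·(-1) + (-1.8333)·(-4) + (0.1667)·(3) + (-0.8333)·(1) + (-3.8333)·(1)) / 5 = 0/5 = 0
  s[X_2,X_2] = ((2.8333)·(2.8333) + (2.8333)·(2.8333) + (0.8333)·(0.8333) + (-1.1667)·(-1.1667) + (-2.1667)·(-2.1667) + (-3.1667)·(-3.1667)) / 5 = 32.8333/5 = 6.5667
  s[X_2,X_3] = ((2.8333)·(0) + (2.8333)·(-1) + (0.8333)·(-4) + (-1.1667)·(3) + (-2.1667)·(1) + (-3.1667)·(1)) / 5 = -15/5 = -3
  s[X_3,X_3] = ((0)·(0) + (-1)·(-1) + (-4)·(-4) + (3)·(3) + (1)·(1) + (1)·(1)) / 5 = 28/5 = 5.6
  Sample standard deviations s_i = √(s[i,i]):
  s(X_1) = √(7.7667) = 2.7869
  s(X_2) = √(6.5667) = 2.5626
  s(X_3) = √(5.6) = 2.3664

Step 3 — r_{ij} = s_{ij} / (s_i · s_j):
  r[X_1,X_1] = 1 (diagonal).
  r[X_1,X_2] = 6.0333 / (2.7869 · 2.5626) = 6.0333 / 7.1415 = 0.8448
  r[X_1,X_3] = 0 / (2.7869 · 2.3664) = 0 / 6.5949 = 0
  r[X_2,X_2] = 1 (diagonal).
  r[X_2,X_3] = -3 / (2.5626 · 2.3664) = -3 / 6.0641 = -0.4947
  r[X_3,X_3] = 1 (diagonal).

R is symmetric with unit diagonal. Assembling:

R = [[1, 0.8448, 0],
 [0.8448, 1, -0.4947],
 [0, -0.4947, 1]]


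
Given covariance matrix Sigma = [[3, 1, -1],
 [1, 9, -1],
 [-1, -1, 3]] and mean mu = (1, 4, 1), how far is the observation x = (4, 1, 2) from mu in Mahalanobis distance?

Step 1 — centre the observation: (x - mu) = (3, -3, 1).

Step 2 — invert Sigma (cofactor / det for 3×3, or solve directly):
  Sigma^{-1} = [[0.3824, -0.0294, 0.1176],
 [-0.0294, 0.1176, 0.0294],
 [0.1176, 0.0294, 0.3824]].

Step 3 — form the quadratic (x - mu)^T · Sigma^{-1} · (x - mu):
  Sigma^{-1} · (x - mu) = (1.3529, -0.4118, 0.6471).
  (x - mu)^T · [Sigma^{-1} · (x - mu)] = (3)·(1.3529) + (-3)·(-0.4118) + (1)·(0.6471) = 5.9412.

Step 4 — take square root: d = √(5.9412) ≈ 2.4375.

d(x, mu) = √(5.9412) ≈ 2.4375
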